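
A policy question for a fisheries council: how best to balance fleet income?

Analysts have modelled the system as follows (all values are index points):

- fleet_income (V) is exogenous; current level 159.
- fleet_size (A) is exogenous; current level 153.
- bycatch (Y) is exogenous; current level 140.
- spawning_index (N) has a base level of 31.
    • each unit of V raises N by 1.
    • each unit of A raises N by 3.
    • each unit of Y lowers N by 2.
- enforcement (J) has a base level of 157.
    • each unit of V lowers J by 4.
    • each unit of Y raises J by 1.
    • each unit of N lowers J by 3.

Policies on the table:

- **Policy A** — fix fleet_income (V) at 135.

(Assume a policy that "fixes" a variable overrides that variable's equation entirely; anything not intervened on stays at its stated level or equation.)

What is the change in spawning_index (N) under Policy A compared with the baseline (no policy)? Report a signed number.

-24

Baseline:
  V = 159
  A = 153
  Y = 140
  N = 31 + 159 + 3·153 − 2·140 = 369
Policy A (V := 135):
  V = 135
  A = 153
  Y = 140
  N = 31 + 135 + 3·153 − 2·140 = 345
Change in N: 345 − 369 = -24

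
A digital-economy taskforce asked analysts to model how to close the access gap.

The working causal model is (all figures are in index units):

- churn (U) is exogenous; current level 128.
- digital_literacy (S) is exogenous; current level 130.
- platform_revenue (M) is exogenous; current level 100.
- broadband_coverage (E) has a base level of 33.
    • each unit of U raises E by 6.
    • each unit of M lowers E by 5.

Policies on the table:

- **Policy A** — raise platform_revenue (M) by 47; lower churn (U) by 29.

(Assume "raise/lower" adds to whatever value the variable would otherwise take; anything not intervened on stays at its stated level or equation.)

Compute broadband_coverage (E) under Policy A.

Policy A (M + 47, U − 29):
  U = 128 − 29 = 99
  M = 100 + 47 = 147
  E = 33 + 6·99 − 5·147 = -108

-108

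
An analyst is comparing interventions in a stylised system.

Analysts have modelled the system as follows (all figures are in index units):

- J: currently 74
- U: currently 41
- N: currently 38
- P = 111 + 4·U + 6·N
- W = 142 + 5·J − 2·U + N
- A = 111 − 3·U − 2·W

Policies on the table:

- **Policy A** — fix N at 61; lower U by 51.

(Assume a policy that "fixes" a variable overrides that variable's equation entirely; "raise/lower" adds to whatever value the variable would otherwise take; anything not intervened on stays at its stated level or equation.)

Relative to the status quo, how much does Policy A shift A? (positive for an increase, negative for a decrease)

-97

Baseline:
  J = 74
  U = 41
  N = 38
  W = 142 + 5·74 − 2·41 + 38 = 468
  A = 111 − 3·41 − 2·468 = -948
Policy A (N := 61, U − 51):
  J = 74
  U = 41 − 51 = -10
  N = 61
  W = 142 + 5·74 − 2·(-10) + 61 = 593
  A = 111 − 3·(-10) − 2·593 = -1045
Change in A: -1045 − (-948) = -97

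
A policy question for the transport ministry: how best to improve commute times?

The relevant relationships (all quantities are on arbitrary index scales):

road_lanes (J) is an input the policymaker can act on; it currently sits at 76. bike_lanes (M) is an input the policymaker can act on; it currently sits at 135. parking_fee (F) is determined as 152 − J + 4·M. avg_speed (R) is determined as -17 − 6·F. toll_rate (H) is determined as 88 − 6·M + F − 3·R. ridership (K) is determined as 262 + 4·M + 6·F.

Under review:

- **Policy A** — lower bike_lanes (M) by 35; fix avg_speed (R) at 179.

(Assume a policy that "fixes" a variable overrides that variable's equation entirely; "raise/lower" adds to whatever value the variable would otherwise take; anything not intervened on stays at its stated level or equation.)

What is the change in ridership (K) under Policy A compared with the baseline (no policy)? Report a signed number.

-980

Baseline:
  J = 76
  M = 135
  F = 152 − 76 + 4·135 = 616
  K = 262 + 4·135 + 6·616 = 4498
Policy A (M − 35, R := 179):
  J = 76
  M = 135 − 35 = 100
  F = 152 − 76 + 4·100 = 476
  K = 262 + 4·100 + 6·476 = 3518
Change in K: 3518 − 4498 = -980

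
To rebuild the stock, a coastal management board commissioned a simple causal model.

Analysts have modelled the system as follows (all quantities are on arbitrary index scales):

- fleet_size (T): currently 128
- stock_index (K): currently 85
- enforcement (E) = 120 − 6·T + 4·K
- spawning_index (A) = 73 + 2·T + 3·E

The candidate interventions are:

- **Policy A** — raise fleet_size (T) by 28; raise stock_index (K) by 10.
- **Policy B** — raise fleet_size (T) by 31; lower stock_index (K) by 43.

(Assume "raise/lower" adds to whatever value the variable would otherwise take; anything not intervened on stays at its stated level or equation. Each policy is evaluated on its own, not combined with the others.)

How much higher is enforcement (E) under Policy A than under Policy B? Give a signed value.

230

Policy A (T + 28, K + 10):
  T = 128 + 28 = 156
  K = 85 + 10 = 95
  E = 120 − 6·156 + 4·95 = -436
Policy B (T + 31, K − 43):
  T = 128 + 31 = 159
  K = 85 − 43 = 42
  E = 120 − 6·159 + 4·42 = -666
E: -436 − (-666) = 230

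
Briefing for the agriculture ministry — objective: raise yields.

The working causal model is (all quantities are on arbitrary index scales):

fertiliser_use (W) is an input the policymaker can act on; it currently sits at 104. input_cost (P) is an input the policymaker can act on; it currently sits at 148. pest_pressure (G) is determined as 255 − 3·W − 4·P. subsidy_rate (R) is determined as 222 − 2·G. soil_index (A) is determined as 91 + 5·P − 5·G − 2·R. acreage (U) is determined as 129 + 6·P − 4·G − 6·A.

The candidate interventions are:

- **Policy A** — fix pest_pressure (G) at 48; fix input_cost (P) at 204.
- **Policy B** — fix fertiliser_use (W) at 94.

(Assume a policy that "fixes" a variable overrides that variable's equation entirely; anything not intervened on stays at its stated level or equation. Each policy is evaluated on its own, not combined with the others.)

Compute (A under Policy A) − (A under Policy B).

Policy A (G := 48, P := 204):
  W = 104
  P = 204
  G = 48
  R = 222 − 2·48 = 126
  A = 91 + 5·204 − 5·48 − 2·126 = 619
Policy B (W := 94):
  W = 94
  P = 148
  G = 255 − 3·94 − 4·148 = -619
  R = 222 − 2·(-619) = 1460
  A = 91 + 5·148 − 5·(-619) − 2·1460 = 1006
A: 619 − 1006 = -387

-387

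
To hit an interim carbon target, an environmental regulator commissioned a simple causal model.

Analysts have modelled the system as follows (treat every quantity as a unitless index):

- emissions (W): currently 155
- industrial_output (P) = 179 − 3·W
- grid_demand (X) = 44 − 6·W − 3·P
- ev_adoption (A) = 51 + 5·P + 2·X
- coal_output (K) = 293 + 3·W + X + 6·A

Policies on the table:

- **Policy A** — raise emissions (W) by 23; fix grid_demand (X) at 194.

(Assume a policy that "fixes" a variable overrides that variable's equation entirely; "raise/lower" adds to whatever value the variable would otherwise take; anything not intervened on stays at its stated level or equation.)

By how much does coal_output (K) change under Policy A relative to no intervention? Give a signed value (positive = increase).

Baseline:
  W = 155
  P = 179 − 3·155 = -286
  X = 44 − 6·155 − 3·(-286) = -28
  A = 51 + 5·(-286) + 2·(-28) = -1435
  K = 293 + 3·155 + (-28) + 6·(-1435) = -7880
Policy A (W + 23, X := 194):
  W = 155 + 23 = 178
  P = 179 − 3·178 = -355
  X = 194
  A = 51 + 5·(-355) + 2·194 = -1336
  K = 293 + 3·178 + 194 + 6·(-1336) = -6995
Change in K: -6995 − (-7880) = 885

885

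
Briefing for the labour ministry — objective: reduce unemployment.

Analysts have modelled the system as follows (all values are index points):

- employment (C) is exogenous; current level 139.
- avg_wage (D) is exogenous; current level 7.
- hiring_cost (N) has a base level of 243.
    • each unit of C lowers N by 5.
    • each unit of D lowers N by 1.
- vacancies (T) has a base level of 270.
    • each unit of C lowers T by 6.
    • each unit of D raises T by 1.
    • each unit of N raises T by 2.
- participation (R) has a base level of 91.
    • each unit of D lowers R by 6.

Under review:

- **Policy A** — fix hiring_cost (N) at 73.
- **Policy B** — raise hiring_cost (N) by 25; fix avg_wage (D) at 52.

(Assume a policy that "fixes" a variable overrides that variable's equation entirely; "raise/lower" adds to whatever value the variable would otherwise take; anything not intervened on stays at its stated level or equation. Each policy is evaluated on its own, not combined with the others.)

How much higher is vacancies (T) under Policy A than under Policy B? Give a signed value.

1059

Policy A (N := 73):
  C = 139
  D = 7
  N = 73
  T = 270 − 6·139 + 7 + 2·73 = -411
Policy B (N + 25, D := 52):
  C = 139
  D = 52
  N = 243 − 5·139 − 52 (+25 from intervention) = -479
  T = 270 − 6·139 + 52 + 2·(-479) = -1470
T: -411 − (-1470) = 1059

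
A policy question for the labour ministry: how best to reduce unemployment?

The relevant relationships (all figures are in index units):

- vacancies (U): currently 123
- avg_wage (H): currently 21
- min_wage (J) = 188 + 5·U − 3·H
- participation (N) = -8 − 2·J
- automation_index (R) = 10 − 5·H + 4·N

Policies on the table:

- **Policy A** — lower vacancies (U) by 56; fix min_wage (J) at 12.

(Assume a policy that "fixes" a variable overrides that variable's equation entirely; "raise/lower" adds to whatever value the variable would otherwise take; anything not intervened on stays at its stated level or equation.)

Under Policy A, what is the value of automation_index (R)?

-223

Policy A (U − 56, J := 12):
  U = 123 − 56 = 67
  H = 21
  J = 12
  N = -8 − 2·12 = -32
  R = 10 − 5·21 + 4·(-32) = -223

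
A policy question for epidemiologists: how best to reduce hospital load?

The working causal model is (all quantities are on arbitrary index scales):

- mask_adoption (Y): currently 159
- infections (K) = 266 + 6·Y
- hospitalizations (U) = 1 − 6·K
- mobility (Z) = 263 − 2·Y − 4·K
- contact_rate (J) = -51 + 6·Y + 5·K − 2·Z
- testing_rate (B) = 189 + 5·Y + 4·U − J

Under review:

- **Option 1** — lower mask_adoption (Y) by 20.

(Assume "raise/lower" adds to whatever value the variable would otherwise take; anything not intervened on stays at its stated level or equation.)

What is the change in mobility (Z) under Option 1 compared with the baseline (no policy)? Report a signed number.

Baseline:
  Y = 159
  K = 266 + 6·159 = 1220
  Z = 263 − 2·159 − 4·1220 = -4935
Option 1 (Y − 20):
  Y = 159 − 20 = 139
  K = 266 + 6·139 = 1100
  Z = 263 − 2·139 − 4·1100 = -4415
Change in Z: -4415 − (-4935) = 520

520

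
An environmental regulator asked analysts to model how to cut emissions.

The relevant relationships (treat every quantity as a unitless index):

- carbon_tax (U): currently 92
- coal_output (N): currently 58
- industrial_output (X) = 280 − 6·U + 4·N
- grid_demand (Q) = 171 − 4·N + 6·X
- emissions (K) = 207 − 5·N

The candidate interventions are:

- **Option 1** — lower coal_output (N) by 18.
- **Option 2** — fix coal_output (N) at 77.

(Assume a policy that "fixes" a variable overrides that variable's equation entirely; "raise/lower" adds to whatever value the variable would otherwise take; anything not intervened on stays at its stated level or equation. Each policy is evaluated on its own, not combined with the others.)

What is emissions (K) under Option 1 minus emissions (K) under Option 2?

Option 1 (N − 18):
  N = 58 − 18 = 40
  K = 207 − 5·40 = 7
Option 2 (N := 77):
  N = 77
  K = 207 − 5·77 = -178
K: 7 − (-178) = 185

185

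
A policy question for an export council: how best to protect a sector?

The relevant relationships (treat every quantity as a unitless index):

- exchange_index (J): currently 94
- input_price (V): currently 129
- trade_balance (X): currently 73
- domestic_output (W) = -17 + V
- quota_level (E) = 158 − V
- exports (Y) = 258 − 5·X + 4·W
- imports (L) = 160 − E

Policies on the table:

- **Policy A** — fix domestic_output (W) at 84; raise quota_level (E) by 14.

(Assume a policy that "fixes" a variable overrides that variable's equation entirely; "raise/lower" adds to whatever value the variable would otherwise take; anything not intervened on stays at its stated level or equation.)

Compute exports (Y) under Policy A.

229

Policy A (W := 84, E + 14):
  V = 129
  X = 73
  W = 84
  Y = 258 − 5·73 + 4·84 = 229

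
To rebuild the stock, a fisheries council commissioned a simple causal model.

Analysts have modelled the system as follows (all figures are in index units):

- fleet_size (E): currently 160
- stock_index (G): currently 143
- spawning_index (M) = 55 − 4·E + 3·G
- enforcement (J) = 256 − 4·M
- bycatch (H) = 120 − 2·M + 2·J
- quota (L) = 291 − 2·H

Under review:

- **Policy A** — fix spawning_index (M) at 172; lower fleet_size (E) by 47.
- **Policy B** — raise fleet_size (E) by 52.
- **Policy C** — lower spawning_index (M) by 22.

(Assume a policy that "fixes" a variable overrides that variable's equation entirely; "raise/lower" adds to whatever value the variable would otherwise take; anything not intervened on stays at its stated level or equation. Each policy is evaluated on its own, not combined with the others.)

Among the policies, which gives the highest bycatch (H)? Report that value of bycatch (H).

4272

Policy A (M := 172, E − 47):
  E = 160 − 47 = 113
  G = 143
  M = 172
  J = 256 − 4·172 = -432
  H = 120 − 2·172 + 2·(-432) = -1088
Policy B (E + 52):
  E = 160 + 52 = 212
  G = 143
  M = 55 − 4·212 + 3·143 = -364
  J = 256 − 4·(-364) = 1712
  H = 120 − 2·(-364) + 2·1712 = 4272
Policy C (M − 22):
  E = 160
  G = 143
  M = 55 − 4·160 + 3·143 (−22 from intervention) = -178
  J = 256 − 4·(-178) = 968
  H = 120 − 2·(-178) + 2·968 = 2412
Comparing — Policy A: H=-1088, Policy B: H=4272, Policy C: H=2412. Highest is 4272 (Policy B).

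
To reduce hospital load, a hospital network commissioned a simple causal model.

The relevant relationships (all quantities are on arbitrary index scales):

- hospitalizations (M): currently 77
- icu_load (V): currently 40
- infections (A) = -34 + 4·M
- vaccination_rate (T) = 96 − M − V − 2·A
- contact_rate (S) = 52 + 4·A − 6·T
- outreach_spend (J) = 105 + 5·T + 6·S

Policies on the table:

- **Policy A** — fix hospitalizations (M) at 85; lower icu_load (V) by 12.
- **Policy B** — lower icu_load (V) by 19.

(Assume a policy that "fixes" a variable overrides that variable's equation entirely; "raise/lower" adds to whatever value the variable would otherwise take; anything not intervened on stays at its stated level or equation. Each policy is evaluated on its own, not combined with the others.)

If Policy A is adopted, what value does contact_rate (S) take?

Policy A (M := 85, V − 12):
  M = 85
  V = 40 − 12 = 28
  A = -34 + 4·85 = 306
  T = 96 − 85 − 28 − 2·306 = -629
  S = 52 + 4·306 − 6·(-629) = 5050

5050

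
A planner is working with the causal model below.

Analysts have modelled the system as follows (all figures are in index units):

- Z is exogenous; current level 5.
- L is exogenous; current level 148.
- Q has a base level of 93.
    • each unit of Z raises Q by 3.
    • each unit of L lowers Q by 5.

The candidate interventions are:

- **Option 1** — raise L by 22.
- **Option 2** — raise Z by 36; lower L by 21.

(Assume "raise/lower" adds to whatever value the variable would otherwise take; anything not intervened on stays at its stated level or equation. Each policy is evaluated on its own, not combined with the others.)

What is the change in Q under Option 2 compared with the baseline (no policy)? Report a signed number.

213

Baseline:
  Z = 5
  L = 148
  Q = 93 + 3·5 − 5·148 = -632
Option 2 (Z + 36, L − 21):
  Z = 5 + 36 = 41
  L = 148 − 21 = 127
  Q = 93 + 3·41 − 5·127 = -419
Change in Q: -419 − (-632) = 213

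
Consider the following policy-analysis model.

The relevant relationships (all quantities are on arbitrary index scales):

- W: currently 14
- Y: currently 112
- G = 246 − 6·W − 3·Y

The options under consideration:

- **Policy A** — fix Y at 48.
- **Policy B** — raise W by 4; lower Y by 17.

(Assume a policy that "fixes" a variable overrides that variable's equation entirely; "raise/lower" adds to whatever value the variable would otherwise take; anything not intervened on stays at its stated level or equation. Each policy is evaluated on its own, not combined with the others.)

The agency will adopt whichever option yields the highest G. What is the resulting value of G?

Policy A (Y := 48):
  W = 14
  Y = 48
  G = 246 − 6·14 − 3·48 = 18
Policy B (W + 4, Y − 17):
  W = 14 + 4 = 18
  Y = 112 − 17 = 95
  G = 246 − 6·18 − 3·95 = -147
Comparing — Policy A: G=18, Policy B: G=-147. Highest is 18 (Policy A).

18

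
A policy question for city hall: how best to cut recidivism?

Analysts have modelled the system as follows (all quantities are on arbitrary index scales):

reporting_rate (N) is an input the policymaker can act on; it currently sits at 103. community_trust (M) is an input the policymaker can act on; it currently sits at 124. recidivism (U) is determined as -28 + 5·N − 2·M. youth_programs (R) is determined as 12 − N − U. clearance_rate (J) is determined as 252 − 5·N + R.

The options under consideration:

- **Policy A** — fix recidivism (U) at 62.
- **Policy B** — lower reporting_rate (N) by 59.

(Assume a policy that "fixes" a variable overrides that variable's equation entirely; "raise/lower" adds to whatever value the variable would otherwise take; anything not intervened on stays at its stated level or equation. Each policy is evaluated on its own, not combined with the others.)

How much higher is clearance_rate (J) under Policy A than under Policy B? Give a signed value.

-472

Policy A (U := 62):
  N = 103
  M = 124
  U = 62
  R = 12 − 103 − 62 = -153
  J = 252 − 5·103 + (-153) = -416
Policy B (N − 59):
  N = 103 − 59 = 44
  M = 124
  U = -28 + 5·44 − 2·124 = -56
  R = 12 − 44 − (-56) = 24
  J = 252 − 5·44 + 24 = 56
J: -416 − 56 = -472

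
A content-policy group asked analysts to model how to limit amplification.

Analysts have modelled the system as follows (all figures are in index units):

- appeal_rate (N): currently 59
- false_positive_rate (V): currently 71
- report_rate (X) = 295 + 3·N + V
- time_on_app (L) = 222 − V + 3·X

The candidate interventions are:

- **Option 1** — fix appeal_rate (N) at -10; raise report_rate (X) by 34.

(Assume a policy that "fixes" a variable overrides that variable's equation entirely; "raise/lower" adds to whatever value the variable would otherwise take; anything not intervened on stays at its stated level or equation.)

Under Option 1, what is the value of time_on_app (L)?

1261

Option 1 (N := -10, X + 34):
  N = -10
  V = 71
  X = 295 + 3·(-10) + 71 (+34 from intervention) = 370
  L = 222 − 71 + 3·370 = 1261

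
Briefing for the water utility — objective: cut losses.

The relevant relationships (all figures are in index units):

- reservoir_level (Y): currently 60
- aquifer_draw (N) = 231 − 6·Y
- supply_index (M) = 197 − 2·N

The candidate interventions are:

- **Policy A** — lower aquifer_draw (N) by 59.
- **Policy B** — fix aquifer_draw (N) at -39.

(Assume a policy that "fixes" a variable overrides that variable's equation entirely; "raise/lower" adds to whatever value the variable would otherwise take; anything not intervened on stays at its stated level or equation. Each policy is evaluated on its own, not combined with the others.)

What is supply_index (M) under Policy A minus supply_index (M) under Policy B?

Policy A (N − 59):
  Y = 60
  N = 231 − 6·60 (−59 from intervention) = -188
  M = 197 − 2·(-188) = 573
Policy B (N := -39):
  Y = 60
  N = -39
  M = 197 − 2·(-39) = 275
M: 573 − 275 = 298

298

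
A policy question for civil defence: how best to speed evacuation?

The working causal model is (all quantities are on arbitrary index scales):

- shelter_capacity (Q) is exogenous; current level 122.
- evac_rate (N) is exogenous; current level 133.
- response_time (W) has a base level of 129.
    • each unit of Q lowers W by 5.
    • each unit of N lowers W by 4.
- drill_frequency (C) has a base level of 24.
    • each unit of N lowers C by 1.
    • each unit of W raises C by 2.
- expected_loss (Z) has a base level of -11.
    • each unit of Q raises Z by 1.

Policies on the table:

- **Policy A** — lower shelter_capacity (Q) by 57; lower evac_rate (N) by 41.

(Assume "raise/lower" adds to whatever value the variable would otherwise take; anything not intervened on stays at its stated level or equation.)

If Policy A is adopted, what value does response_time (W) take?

-564

Policy A (Q − 57, N − 41):
  Q = 122 − 57 = 65
  N = 133 − 41 = 92
  W = 129 − 5·65 − 4·92 = -564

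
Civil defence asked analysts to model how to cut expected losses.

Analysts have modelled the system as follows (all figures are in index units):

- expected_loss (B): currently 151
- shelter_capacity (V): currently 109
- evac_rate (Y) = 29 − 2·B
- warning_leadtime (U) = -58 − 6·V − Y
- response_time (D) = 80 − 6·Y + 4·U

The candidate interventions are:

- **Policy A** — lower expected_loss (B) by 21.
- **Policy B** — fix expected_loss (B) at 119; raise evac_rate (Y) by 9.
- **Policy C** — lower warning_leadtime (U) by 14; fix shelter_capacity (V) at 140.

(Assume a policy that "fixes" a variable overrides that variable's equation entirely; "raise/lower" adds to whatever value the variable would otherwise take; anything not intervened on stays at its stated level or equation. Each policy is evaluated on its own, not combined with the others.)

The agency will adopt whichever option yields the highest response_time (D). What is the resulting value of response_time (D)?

-458

Policy A (B − 21):
  B = 151 − 21 = 130
  V = 109
  Y = 29 − 2·130 = -231
  U = -58 − 6·109 − (-231) = -481
  D = 80 − 6·(-231) + 4·(-481) = -458
Policy B (B := 119, Y + 9):
  B = 119
  V = 109
  Y = 29 − 2·119 (+9 from intervention) = -200
  U = -58 − 6·109 − (-200) = -512
  D = 80 − 6·(-200) + 4·(-512) = -768
Policy C (U − 14, V := 140):
  B = 151
  V = 140
  Y = 29 − 2·151 = -273
  U = -58 − 6·140 − (-273) (−14 from intervention) = -639
  D = 80 − 6·(-273) + 4·(-639) = -838
Comparing — Policy A: D=-458, Policy B: D=-768, Policy C: D=-838. Highest is -458 (Policy A).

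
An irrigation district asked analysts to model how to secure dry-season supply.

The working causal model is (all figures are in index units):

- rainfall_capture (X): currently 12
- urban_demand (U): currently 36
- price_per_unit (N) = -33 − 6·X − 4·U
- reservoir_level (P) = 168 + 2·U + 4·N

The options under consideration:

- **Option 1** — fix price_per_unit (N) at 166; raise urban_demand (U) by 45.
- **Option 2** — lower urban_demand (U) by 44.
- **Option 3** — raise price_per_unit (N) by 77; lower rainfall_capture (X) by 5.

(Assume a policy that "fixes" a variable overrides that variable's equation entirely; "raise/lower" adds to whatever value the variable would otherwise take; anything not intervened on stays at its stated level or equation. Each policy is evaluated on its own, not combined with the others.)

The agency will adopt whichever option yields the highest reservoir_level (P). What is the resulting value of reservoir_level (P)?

994

Option 1 (N := 166, U + 45):
  X = 12
  U = 36 + 45 = 81
  N = 166
  P = 168 + 2·81 + 4·166 = 994
Option 2 (U − 44):
  X = 12
  U = 36 − 44 = -8
  N = -33 − 6·12 − 4·(-8) = -73
  P = 168 + 2·(-8) + 4·(-73) = -140
Option 3 (N + 77, X − 5):
  X = 12 − 5 = 7
  U = 36
  N = -33 − 6·7 − 4·36 (+77 from intervention) = -142
  P = 168 + 2·36 + 4·(-142) = -328
Comparing — Option 1: P=994, Option 2: P=-140, Option 3: P=-328. Highest is 994 (Option 1).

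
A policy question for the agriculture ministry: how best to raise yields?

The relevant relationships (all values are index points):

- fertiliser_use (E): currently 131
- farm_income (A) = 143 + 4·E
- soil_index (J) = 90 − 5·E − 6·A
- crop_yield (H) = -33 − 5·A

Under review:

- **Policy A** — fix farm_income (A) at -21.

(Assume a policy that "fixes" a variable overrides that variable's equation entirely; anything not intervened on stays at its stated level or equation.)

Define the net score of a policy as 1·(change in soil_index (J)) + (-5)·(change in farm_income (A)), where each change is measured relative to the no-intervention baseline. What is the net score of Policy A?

Baseline:
  E = 131
  A = 143 + 4·131 = 667
  J = 90 − 5·131 − 6·667 = -4567
Policy A (A := -21):
  E = 131
  A = -21
  J = 90 − 5·131 − 6·(-21) = -439
ΔJ = -439 − (-4567) = 4128; ΔA = -21 − 667 = -688
Score = 1·4128 + (-5)·(-688) = 7568

7568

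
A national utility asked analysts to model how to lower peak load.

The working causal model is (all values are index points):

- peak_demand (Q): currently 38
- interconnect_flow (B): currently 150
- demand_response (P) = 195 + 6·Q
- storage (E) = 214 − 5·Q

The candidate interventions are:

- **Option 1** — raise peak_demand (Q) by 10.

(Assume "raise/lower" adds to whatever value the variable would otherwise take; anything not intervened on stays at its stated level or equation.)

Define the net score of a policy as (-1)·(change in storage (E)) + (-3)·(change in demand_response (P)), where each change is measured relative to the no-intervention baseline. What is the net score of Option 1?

Baseline:
  Q = 38
  P = 195 + 6·38 = 423
  E = 214 − 5·38 = 24
Option 1 (Q + 10):
  Q = 38 + 10 = 48
  P = 195 + 6·48 = 483
  E = 214 − 5·48 = -26
ΔE = -26 − 24 = -50; ΔP = 483 − 423 = 60
Score = (-1)·(-50) + (-3)·60 = -130

-130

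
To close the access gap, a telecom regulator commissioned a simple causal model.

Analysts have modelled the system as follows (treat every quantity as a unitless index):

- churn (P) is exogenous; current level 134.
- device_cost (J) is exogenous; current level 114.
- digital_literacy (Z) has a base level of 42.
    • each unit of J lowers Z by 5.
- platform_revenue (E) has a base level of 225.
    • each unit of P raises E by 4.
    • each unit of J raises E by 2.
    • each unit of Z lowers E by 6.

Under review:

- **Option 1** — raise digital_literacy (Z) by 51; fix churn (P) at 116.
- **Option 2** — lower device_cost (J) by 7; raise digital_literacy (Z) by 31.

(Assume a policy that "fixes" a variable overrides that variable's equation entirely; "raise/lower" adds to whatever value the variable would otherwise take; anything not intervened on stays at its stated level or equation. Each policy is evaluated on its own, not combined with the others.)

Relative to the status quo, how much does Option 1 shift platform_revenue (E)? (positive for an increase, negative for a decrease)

Baseline:
  P = 134
  J = 114
  Z = 42 − 5·114 = -528
  E = 225 + 4·134 + 2·114 − 6·(-528) = 4157
Option 1 (Z + 51, P := 116):
  P = 116
  J = 114
  Z = 42 − 5·114 (+51 from intervention) = -477
  E = 225 + 4·116 + 2·114 − 6·(-477) = 3779
Change in E: 3779 − 4157 = -378

-378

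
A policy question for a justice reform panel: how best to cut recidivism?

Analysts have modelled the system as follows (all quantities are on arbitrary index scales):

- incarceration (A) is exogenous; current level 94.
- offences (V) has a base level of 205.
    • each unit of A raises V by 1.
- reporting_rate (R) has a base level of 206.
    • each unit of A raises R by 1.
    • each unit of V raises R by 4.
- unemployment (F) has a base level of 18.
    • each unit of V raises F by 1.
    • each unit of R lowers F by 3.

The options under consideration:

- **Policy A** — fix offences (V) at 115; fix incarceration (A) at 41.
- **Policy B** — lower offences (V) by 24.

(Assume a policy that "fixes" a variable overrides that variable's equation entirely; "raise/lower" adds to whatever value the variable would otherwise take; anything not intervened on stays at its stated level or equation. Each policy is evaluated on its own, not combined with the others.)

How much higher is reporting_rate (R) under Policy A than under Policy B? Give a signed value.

Policy A (V := 115, A := 41):
  A = 41
  V = 115
  R = 206 + 41 + 4·115 = 707
Policy B (V − 24):
  A = 94
  V = 205 + 94 (−24 from intervention) = 275
  R = 206 + 94 + 4·275 = 1400
R: 707 − 1400 = -693

-693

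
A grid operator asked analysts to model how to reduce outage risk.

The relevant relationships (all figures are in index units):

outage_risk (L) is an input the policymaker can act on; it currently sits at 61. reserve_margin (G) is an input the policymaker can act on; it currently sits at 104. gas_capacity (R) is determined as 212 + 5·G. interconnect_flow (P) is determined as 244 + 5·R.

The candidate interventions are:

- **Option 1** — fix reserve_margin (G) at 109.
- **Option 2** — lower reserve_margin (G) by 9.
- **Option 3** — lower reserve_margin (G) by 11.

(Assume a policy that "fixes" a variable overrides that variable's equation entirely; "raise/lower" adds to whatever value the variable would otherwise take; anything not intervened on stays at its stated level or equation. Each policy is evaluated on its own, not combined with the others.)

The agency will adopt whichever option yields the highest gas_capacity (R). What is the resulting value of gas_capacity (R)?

Option 1 (G := 109):
  G = 109
  R = 212 + 5·109 = 757
Option 2 (G − 9):
  G = 104 − 9 = 95
  R = 212 + 5·95 = 687
Option 3 (G − 11):
  G = 104 − 11 = 93
  R = 212 + 5·93 = 677
Comparing — Option 1: R=757, Option 2: R=687, Option 3: R=677. Highest is 757 (Option 1).

757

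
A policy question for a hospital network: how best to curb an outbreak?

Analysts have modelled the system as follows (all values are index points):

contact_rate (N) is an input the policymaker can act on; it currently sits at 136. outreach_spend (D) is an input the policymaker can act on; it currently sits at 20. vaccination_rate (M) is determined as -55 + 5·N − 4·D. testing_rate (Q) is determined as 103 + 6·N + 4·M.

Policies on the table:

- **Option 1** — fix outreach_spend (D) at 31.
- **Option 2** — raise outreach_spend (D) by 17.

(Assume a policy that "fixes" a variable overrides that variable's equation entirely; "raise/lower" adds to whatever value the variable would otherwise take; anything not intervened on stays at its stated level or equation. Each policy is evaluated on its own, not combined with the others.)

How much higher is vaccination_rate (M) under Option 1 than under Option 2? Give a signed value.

Option 1 (D := 31):
  N = 136
  D = 31
  M = -55 + 5·136 − 4·31 = 501
Option 2 (D + 17):
  N = 136
  D = 20 + 17 = 37
  M = -55 + 5·136 − 4·37 = 477
M: 501 − 477 = 24

24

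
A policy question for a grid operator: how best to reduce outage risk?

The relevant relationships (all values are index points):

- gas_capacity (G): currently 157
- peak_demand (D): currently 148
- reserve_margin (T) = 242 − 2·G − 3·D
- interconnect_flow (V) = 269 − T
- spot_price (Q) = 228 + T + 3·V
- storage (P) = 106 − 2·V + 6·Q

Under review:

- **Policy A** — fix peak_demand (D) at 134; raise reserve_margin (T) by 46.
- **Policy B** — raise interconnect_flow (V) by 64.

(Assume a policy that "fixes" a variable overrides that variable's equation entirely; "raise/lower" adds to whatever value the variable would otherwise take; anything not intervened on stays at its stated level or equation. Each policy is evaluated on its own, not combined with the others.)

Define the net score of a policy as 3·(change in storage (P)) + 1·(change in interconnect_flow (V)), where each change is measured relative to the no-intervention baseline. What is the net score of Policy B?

3136

Baseline:
  G = 157
  D = 148
  T = 242 − 2·157 − 3·148 = -516
  V = 269 − (-516) = 785
  Q = 228 + (-516) + 3·785 = 2067
  P = 106 − 2·785 + 6·2067 = 10938
Policy B (V + 64):
  G = 157
  D = 148
  T = 242 − 2·157 − 3·148 = -516
  V = 269 − (-516) (+64 from intervention) = 849
  Q = 228 + (-516) + 3·849 = 2259
  P = 106 − 2·849 + 6·2259 = 11962
ΔP = 11962 − 10938 = 1024; ΔV = 849 − 785 = 64
Score = 3·1024 + 1·64 = 3136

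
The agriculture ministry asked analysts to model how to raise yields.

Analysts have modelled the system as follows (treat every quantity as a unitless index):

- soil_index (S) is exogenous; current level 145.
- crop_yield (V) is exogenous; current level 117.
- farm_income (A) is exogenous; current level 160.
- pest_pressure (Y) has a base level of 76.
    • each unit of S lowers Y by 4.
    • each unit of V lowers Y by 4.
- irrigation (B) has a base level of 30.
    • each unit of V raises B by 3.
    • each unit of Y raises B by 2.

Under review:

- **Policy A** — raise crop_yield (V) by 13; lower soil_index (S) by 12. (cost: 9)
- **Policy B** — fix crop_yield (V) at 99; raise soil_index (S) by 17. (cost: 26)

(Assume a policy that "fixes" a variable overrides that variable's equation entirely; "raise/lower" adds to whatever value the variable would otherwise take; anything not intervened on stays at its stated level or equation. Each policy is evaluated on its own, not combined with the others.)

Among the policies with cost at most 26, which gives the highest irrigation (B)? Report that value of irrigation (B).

-1532

Policy A (V + 13, S − 12):
  S = 145 − 12 = 133
  V = 117 + 13 = 130
  Y = 76 − 4·133 − 4·130 = -976
  B = 30 + 3·130 + 2·(-976) = -1532
Policy B (V := 99, S + 17):
  S = 145 + 17 = 162
  V = 99
  Y = 76 − 4·162 − 4·99 = -968
  B = 30 + 3·99 + 2·(-968) = -1609
Comparing — Policy A: B=-1532, Policy B: B=-1609. Highest is -1532 (Policy A).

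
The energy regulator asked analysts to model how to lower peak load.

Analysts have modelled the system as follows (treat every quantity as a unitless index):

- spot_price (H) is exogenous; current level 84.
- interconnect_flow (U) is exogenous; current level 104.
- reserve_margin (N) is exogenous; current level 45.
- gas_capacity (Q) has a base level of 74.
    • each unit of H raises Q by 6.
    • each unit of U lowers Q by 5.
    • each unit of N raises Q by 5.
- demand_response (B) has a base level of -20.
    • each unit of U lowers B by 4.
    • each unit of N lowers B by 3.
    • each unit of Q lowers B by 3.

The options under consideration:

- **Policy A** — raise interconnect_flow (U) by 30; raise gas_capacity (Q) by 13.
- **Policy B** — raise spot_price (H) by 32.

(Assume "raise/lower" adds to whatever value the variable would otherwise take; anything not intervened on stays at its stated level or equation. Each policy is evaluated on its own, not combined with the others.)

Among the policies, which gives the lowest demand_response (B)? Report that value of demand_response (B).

-1996

Policy A (U + 30, Q + 13):
  H = 84
  U = 104 + 30 = 134
  N = 45
  Q = 74 + 6·84 − 5·134 + 5·45 (+13 from intervention) = 146
  B = -20 − 4·134 − 3·45 − 3·146 = -1129
Policy B (H + 32):
  H = 84 + 32 = 116
  U = 104
  N = 45
  Q = 74 + 6·116 − 5·104 + 5·45 = 475
  B = -20 − 4·104 − 3·45 − 3·475 = -1996
Comparing — Policy A: B=-1129, Policy B: B=-1996. Lowest is -1996 (Policy B).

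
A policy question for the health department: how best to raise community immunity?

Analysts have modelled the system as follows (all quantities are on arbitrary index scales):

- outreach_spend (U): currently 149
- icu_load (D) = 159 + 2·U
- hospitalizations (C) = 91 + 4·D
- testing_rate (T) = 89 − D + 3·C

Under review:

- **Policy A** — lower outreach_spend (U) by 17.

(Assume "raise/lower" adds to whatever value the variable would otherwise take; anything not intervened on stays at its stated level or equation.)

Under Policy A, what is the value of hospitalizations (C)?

Policy A (U − 17):
  U = 149 − 17 = 132
  D = 159 + 2·132 = 423
  C = 91 + 4·423 = 1783

1783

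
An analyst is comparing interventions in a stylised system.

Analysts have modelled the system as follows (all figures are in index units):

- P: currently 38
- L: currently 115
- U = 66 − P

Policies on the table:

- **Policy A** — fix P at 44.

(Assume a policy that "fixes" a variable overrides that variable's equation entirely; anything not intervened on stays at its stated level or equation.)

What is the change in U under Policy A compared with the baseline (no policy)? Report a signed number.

-6

Baseline:
  P = 38
  U = 66 − 38 = 28
Policy A (P := 44):
  P = 44
  U = 66 − 44 = 22
Change in U: 22 − 28 = -6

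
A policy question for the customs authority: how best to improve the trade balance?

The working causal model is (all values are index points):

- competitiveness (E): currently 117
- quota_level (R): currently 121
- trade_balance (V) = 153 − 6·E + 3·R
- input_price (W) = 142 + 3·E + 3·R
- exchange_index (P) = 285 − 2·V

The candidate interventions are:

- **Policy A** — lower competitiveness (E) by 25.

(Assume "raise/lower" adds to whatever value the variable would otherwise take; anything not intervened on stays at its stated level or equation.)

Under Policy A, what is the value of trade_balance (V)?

-36

Policy A (E − 25):
  E = 117 − 25 = 92
  R = 121
  V = 153 − 6·92 + 3·121 = -36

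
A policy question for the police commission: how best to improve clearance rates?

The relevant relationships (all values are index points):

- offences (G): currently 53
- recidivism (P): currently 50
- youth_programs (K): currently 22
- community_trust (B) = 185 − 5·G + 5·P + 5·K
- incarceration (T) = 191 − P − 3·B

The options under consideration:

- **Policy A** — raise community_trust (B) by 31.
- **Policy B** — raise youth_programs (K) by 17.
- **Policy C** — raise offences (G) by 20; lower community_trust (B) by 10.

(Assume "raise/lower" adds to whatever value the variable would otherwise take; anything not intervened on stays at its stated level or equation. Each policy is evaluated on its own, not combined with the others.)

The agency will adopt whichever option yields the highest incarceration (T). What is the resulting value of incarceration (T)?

-369

Policy A (B + 31):
  G = 53
  P = 50
  K = 22
  B = 185 − 5·53 + 5·50 + 5·22 (+31 from intervention) = 311
  T = 191 − 50 − 3·311 = -792
Policy B (K + 17):
  G = 53
  P = 50
  K = 22 + 17 = 39
  B = 185 − 5·53 + 5·50 + 5·39 = 365
  T = 191 − 50 − 3·365 = -954
Policy C (G + 20, B − 10):
  G = 53 + 20 = 73
  P = 50
  K = 22
  B = 185 − 5·73 + 5·50 + 5·22 (−10 from intervention) = 170
  T = 191 − 50 − 3·170 = -369
Comparing — Policy A: T=-792, Policy B: T=-954, Policy C: T=-369. Highest is -369 (Policy C).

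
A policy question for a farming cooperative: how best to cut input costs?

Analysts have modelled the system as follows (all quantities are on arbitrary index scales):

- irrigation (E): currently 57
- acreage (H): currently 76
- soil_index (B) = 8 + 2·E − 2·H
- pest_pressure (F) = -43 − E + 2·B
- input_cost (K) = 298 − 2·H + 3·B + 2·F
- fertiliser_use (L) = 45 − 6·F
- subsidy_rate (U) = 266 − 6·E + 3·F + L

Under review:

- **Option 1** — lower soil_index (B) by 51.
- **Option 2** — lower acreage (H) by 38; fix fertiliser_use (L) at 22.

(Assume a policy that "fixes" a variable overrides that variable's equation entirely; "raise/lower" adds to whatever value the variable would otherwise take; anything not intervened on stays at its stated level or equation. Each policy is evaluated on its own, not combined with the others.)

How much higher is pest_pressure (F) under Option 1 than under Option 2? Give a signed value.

-254

Option 1 (B − 51):
  E = 57
  H = 76
  B = 8 + 2·57 − 2·76 (−51 from intervention) = -81
  F = -43 − 57 + 2·(-81) = -262
Option 2 (H − 38, L := 22):
  E = 57
  H = 76 − 38 = 38
  B = 8 + 2·57 − 2·38 = 46
  F = -43 − 57 + 2·46 = -8
F: -262 − (-8) = -254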